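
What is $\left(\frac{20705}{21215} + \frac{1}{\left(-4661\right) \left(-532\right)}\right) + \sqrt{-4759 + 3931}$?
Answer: $\frac{10268243175}{10521163436} + 6 i \sqrt{23} \approx 0.97596 + 28.775 i$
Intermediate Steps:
$\left(\frac{20705}{21215} + \frac{1}{\left(-4661\right) \left(-532\right)}\right) + \sqrt{-4759 + 3931} = \left(20705 \cdot \frac{1}{21215} - - \frac{1}{2479652}\right) + \sqrt{-828} = \left(\frac{4141}{4243} + \frac{1}{2479652}\right) + 6 i \sqrt{23} = \frac{10268243175}{10521163436} + 6 i \sqrt{23}$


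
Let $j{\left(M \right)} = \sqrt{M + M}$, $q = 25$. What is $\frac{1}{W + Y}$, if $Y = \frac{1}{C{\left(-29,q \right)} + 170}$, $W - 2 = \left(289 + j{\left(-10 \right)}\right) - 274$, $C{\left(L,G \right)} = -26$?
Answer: $\frac{352656}{6412321} - \frac{41472 i \sqrt{5}}{6412321} \approx 0.054997 - 0.014462 i$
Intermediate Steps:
$j{\left(M \right)} = \sqrt{2} \sqrt{M}$ ($j{\left(M \right)} = \sqrt{2 M} = \sqrt{2} \sqrt{M}$)
$W = 17 + 2 i \sqrt{5}$ ($W = 2 - \left(-15 - \sqrt{2} \sqrt{-10}\right) = 2 - \left(-15 - \sqrt{2} i \sqrt{10}\right) = 2 - \left(-15 - 2 i \sqrt{5}\right) = 2 + \left(15 + 2 i \sqrt{5}\right) = 17 + 2 i \sqrt{5} \approx 17.0 + 4.4721 i$)
$Y = \frac{1}{144}$ ($Y = \frac{1}{-26 + 170} = \frac{1}{144} \approx 0.0069444$)
$\frac{1}{W + Y} = \frac{1}{\left(17 + 2 i \sqrt{5}\right) + \frac{1}{144}} = \frac{1}{\frac{2449}{144} + 2 i \sqrt{5}}$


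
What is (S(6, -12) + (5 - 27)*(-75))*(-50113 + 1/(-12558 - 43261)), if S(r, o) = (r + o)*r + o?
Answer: -4481206591896/55819 ≈ -8.0281e+7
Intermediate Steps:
S(r, o) = o + r*(o + r) (S(r, o) = (o + r)*r + o = r*(o + r) + o = o + r*(o + r))
(S(6, -12) + (5 - 27)*(-75))*(-50113 + 1/(-12558 - 43261)) = ((-12 + 6² - 12*6) + (5 - 27)*(-75))*(-50113 + 1/(-12558 - 43261)) = ((-12 + 36 - 72) - 22*(-75))*(-50113 + 1/(-55819)) = (-48 + 1650)*(-50113 - 1/55819) = 1602*(-2797257548/55819) = -4481206591896/55819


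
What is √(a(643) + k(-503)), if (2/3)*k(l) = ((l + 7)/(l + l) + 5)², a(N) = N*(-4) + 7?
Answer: 3*I*√283340814/1006 ≈ 50.197*I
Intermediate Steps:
a(N) = 7 - 4*N (a(N) = -4*N + 7 = 7 - 4*N)
k(l) = 3*(5 + (7 + l)/(2*l))²/2 (k(l) = 3*((l + 7)/(l + l) + 5)²/2 = 3*((7 + l)/((2*l)) + 5)²/2 = 3*((7 + l)*(1/(2*l)) + 5)²/2 = 3*((7 + l)/(2*l) + 5)²/2 = 3*(5 + (7 + l)/(2*l))²/2)
√(a(643) + k(-503)) = √((7 - 4*643) + (3/8)*(7 + 11*(-503))²/(-503)²) = √((7 - 2572) + (3/8)*(1/253009)*(7 - 5533)²) = √(-2565 + (3/8)*(1/253009)*(-5526)²) = √(-2565 + (3/8)*(1/253009)*30536676) = √(-2565 + 22902507/506018) = √(-1275033663/506018) = 3*I*√283340814/1006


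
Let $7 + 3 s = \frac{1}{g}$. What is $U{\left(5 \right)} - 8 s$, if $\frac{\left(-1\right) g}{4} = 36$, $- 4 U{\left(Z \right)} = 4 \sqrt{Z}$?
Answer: $\frac{1009}{54} - \sqrt{5} \approx 16.449$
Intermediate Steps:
$U{\left(Z \right)} = - \sqrt{Z}$ ($U{\left(Z \right)} = - \frac{4 \sqrt{Z}}{4} = - \sqrt{Z}$)
$g = -144$ ($g = \left(-4\right) 36 = -144$)
$s = - \frac{1009}{432}$ ($s = - \frac{7}{3} + \frac{1}{3 \left(-144\right)} = - \frac{7}{3} + \frac{1}{3} \left(- \frac{1}{144}\right) = - \frac{7}{3} - \frac{1}{432} = - \frac{1009}{432} \approx -2.3356$)
$U{\left(5 \right)} - 8 s = - \sqrt{5} - - \frac{1009}{54} = - \sqrt{5} + \frac{1009}{54} = \frac{1009}{54} - \sqrt{5}$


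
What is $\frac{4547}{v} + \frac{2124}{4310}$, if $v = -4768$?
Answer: $- \frac{4735169}{10275040} \approx -0.46084$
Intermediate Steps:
$\frac{4547}{v} + \frac{2124}{4310} = \frac{4547}{-4768} + \frac{2124}{4310} = 4547 \left(- \frac{1}{4768}\right) + 2124 \cdot \frac{1}{4310} = - \frac{4547}{4768} + \frac{1062}{2155} = - \frac{4735169}{10275040}$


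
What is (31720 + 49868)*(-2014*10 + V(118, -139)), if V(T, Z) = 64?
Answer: -1637960688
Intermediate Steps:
(31720 + 49868)*(-2014*10 + V(118, -139)) = (31720 + 49868)*(-2014*10 + 64) = 81588*(-20140 + 64) = 81588*(-20076) = -1637960688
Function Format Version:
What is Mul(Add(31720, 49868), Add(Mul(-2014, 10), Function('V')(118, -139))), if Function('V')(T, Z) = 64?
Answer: -1637960688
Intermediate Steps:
Mul(Add(31720, 49868), Add(Mul(-2014, 10), Function('V')(118, -139))) = Mul(Add(31720, 49868), Add(Mul(-2014, 10), 64)) = Mul(81588, Add(-20140, 64)) = Mul(81588, -20076) = -1637960688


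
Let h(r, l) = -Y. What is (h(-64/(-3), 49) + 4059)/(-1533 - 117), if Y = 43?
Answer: -2008/825 ≈ -2.4339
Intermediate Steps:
h(r, l) = -43 (h(r, l) = -1*43 = -43)
(h(-64/(-3), 49) + 4059)/(-1533 - 117) = (-43 + 4059)/(-1533 - 117) = 4016/(-1650) = 4016*(-1/1650) = -2008/825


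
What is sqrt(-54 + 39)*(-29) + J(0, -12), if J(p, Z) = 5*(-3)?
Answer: -15 - 29*I*sqrt(15) ≈ -15.0 - 112.32*I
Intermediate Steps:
J(p, Z) = -15
sqrt(-54 + 39)*(-29) + J(0, -12) = sqrt(-54 + 39)*(-29) - 15 = sqrt(-15)*(-29) - 15 = (I*sqrt(15))*(-29) - 15 = -29*I*sqrt(15) - 15 = -15 - 29*I*sqrt(15)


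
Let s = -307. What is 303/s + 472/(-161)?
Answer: -193687/49427 ≈ -3.9186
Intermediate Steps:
303/s + 472/(-161) = 303/(-307) + 472/(-161) = 303*(-1/307) + 472*(-1/161) = -303/307 - 472/161 = -193687/49427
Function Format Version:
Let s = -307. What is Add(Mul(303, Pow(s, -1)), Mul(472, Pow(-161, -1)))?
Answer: Rational(-193687, 49427) ≈ -3.9186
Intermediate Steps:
Add(Mul(303, Pow(s, -1)), Mul(472, Pow(-161, -1))) = Add(Mul(303, Pow(-307, -1)), Mul(472, Pow(-161, -1))) = Add(Mul(303, Rational(-1, 307)), Mul(472, Rational(-1, 161))) = Add(Rational(-303, 307), Rational(-472, 161)) = Rational(-193687, 49427)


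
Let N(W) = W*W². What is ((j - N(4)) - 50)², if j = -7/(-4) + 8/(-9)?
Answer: 16589329/1296 ≈ 12800.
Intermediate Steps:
N(W) = W³
j = 31/36 (j = -7*(-¼) + 8*(-⅑) = 7/4 - 8/9 = 31/36 ≈ 0.86111)
((j - N(4)) - 50)² = ((31/36 - 1*4³) - 50)² = ((31/36 - 1*64) - 50)² = ((31/36 - 64) - 50)² = (-2273/36 - 50)² = (-4073/36)² = 16589329/1296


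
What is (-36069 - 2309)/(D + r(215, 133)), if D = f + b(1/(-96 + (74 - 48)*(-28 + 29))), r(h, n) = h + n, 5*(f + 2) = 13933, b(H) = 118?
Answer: -191890/16253 ≈ -11.806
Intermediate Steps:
f = 13923/5 (f = -2 + (⅕)*13933 = -2 + 13933/5 = 13923/5 ≈ 2784.6)
D = 14513/5 (D = 13923/5 + 118 = 14513/5 ≈ 2902.6)
(-36069 - 2309)/(D + r(215, 133)) = (-36069 - 2309)/(14513/5 + (215 + 133)) = -38378/(14513/5 + 348) = -38378/16253/5 = -38378*5/16253 = -191890/16253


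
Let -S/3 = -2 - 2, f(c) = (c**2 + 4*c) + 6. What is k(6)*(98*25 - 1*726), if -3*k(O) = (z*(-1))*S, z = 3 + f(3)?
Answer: 206880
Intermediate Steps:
f(c) = 6 + c**2 + 4*c
z = 30 (z = 3 + (6 + 3**2 + 4*3) = 3 + (6 + 9 + 12) = 3 + 27 = 30)
S = 12 (S = -3*(-2 - 2) = -3*(-4) = 12)
k(O) = 120 (k(O) = -30*(-1)*12/3 = -(-10)*12 = -1/3*(-360) = 120)
k(6)*(98*25 - 1*726) = 120*(98*25 - 1*726) = 120*(2450 - 726) = 120*1724 = 206880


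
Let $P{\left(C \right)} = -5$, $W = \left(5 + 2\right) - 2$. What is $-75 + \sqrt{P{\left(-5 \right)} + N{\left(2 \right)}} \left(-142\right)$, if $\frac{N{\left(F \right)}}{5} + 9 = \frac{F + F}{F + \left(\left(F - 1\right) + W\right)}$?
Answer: $-75 - 71 i \sqrt{190} \approx -75.0 - 978.67 i$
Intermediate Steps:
$W = 5$ ($W = 7 - 2 = 5$)
$N{\left(F \right)} = -45 + \frac{10 F}{4 + 2 F}$ ($N{\left(F \right)} = -45 + 5 \frac{F + F}{F + \left(\left(F - 1\right) + 5\right)} = -45 + 5 \frac{2 F}{F + \left(\left(-1 + F\right) + 5\right)} = -45 + 5 \frac{2 F}{F + \left(4 + F\right)} = -45 + 5 \frac{2 F}{4 + 2 F} = -45 + \frac{10 F}{4 + 2 F}$)
$-75 + \sqrt{P{\left(-5 \right)} + N{\left(2 \right)}} \left(-142\right) = -75 + \sqrt{-5 + \frac{10 \left(-9 - 8\right)}{2 + 2}} \left(-142\right) = -75 + \sqrt{-5 + \frac{10 \left(-9 - 8\right)}{4}} \left(-142\right) = -75 + \sqrt{-5 + 10 \cdot \frac{1}{4} \left(-17\right)} \left(-142\right) = -75 + \sqrt{-5 - \frac{85}{2}} \left(-142\right) = -75 + \sqrt{- \frac{95}{2}} \left(-142\right) = -75 + \frac{i \sqrt{190}}{2} \left(-142\right) = -75 - 71 i \sqrt{190}$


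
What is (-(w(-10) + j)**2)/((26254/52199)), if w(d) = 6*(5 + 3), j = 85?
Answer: -923348111/26254 ≈ -35170.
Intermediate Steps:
w(d) = 48 (w(d) = 6*8 = 48)
(-(w(-10) + j)**2)/((26254/52199)) = (-(48 + 85)**2)/((26254/52199)) = (-1*133**2)/((26254*(1/52199))) = (-1*17689)/(26254/52199) = -17689*52199/26254 = -923348111/26254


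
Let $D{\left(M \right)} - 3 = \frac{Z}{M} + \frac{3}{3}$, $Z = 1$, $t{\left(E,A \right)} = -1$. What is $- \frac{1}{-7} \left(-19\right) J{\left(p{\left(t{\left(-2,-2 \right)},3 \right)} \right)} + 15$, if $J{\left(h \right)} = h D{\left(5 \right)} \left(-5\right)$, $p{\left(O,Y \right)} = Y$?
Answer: $186$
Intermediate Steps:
$D{\left(M \right)} = 4 + \frac{1}{M}$ ($D{\left(M \right)} = 3 + \left(1 \frac{1}{M} + \frac{3}{3}\right) = 3 + \left(\frac{1}{M} + 3 \cdot \frac{1}{3}\right) = 3 + \left(\frac{1}{M} + 1\right) = 3 + \left(1 + \frac{1}{M}\right) = 4 + \frac{1}{M}$)
$J{\left(h \right)} = - 21 h$ ($J{\left(h \right)} = h \left(4 + \frac{1}{5}\right) \left(-5\right) = h \frac{21}{5} \left(-5\right) = \frac{21 h}{5} \left(-5\right) = - 21 h$)
$- \frac{1}{-7} \left(-19\right) J{\left(p{\left(t{\left(-2,-2 \right)},3 \right)} \right)} + 15 = - \frac{1}{-7} \left(-19\right) \left(\left(-21\right) 3\right) + 15 = \left(-1\right) \left(- \frac{1}{7}\right) \left(-19\right) \left(-63\right) + 15 = \frac{1}{7} \left(-19\right) \left(-63\right) + 15 = \left(- \frac{19}{7}\right) \left(-63\right) + 15 = 171 + 15 = 186$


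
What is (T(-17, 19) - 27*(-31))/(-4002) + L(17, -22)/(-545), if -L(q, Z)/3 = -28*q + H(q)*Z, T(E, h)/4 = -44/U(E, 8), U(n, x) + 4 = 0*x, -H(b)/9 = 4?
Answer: 3313751/2181090 ≈ 1.5193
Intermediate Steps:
H(b) = -36 (H(b) = -9*4 = -36)
U(n, x) = -4 (U(n, x) = -4 + 0*x = -4 + 0 = -4)
T(E, h) = 44 (T(E, h) = 4*(-44/(-4)) = 4*(-44*(-¼)) = 4*11 = 44)
L(q, Z) = 84*q + 108*Z (L(q, Z) = -3*(-28*q - 36*Z) = -3*(-36*Z - 28*q) = 84*q + 108*Z)
(T(-17, 19) - 27*(-31))/(-4002) + L(17, -22)/(-545) = (44 - 27*(-31))/(-4002) + (84*17 + 108*(-22))/(-545) = (44 - 1*(-837))*(-1/4002) + (1428 - 2376)*(-1/545) = (44 + 837)*(-1/4002) - 948*(-1/545) = 881*(-1/4002) + 948/545 = -881/4002 + 948/545 = 3313751/2181090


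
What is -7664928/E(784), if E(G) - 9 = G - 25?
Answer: -79843/8 ≈ -9980.4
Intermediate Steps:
E(G) = -16 + G (E(G) = 9 + (G - 25) = 9 + (-25 + G) = -16 + G)
-7664928/E(784) = -7664928/(-16 + 784) = -7664928/768 = -7664928*1/768 = -79843/8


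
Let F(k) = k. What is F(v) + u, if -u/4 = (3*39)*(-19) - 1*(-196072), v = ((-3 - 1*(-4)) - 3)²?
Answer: -775392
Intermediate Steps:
v = 4 (v = ((-3 + 4) - 3)² = (1 - 3)² = (-2)² = 4)
u = -775396 (u = -4*((3*39)*(-19) - 1*(-196072)) = -4*(117*(-19) + 196072) = -4*(-2223 + 196072) = -4*193849 = -775396)
F(v) + u = 4 - 775396 = -775392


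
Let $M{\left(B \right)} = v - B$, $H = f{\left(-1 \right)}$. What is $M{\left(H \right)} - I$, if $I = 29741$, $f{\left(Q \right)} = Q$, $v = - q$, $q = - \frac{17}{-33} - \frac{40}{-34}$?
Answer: $- \frac{16685089}{561} \approx -29742.0$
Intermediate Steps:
$q = \frac{949}{561}$ ($q = \left(-17\right) \left(- \frac{1}{33}\right) - - \frac{20}{17} = \frac{17}{33} + \frac{20}{17} = \frac{949}{561} \approx 1.6916$)
$v = - \frac{949}{561}$ ($v = \left(-1\right) \frac{949}{561} = - \frac{949}{561} \approx -1.6916$)
$H = -1$
$M{\left(B \right)} = - \frac{949}{561} - B$
$M{\left(H \right)} - I = \left(- \frac{949}{561} - -1\right) - 29741 = \left(- \frac{949}{561} + 1\right) - 29741 = - \frac{388}{561} - 29741 = - \frac{16685089}{561}$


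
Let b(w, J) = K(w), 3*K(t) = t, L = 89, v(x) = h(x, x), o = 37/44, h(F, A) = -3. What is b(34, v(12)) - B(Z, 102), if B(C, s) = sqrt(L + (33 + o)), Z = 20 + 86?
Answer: 34/3 - sqrt(59455)/22 ≈ 0.24997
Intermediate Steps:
o = 37/44 (o = 37*(1/44) = 37/44 ≈ 0.84091)
v(x) = -3
K(t) = t/3
b(w, J) = w/3
Z = 106
B(C, s) = sqrt(59455)/22 (B(C, s) = sqrt(89 + (33 + 37/44)) = sqrt(89 + 1489/44) = sqrt(5405/44) = sqrt(59455)/22)
b(34, v(12)) - B(Z, 102) = (1/3)*34 - sqrt(59455)/22 = 34/3 - sqrt(59455)/22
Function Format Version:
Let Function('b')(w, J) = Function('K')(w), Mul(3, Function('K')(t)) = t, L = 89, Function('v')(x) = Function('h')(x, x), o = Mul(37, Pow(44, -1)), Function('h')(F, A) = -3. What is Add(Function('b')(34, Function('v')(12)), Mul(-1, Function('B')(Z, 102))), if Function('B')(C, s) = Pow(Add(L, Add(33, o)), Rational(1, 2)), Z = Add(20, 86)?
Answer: Add(Rational(34, 3), Mul(Rational(-1, 22), Pow(59455, Rational(1, 2)))) ≈ 0.24997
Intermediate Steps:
o = Rational(37, 44) (o = Mul(37, Rational(1, 44)) = Rational(37, 44) ≈ 0.84091)
Function('v')(x) = -3
Function('K')(t) = Mul(Rational(1, 3), t)
Function('b')(w, J) = Mul(Rational(1, 3), w)
Z = 106
Function('B')(C, s) = Mul(Rational(1, 22), Pow(59455, Rational(1, 2))) (Function('B')(C, s) = Pow(Add(89, Add(33, Rational(37, 44))), Rational(1, 2)) = Pow(Add(89, Rational(1489, 44)), Rational(1, 2)) = Pow(Rational(5405, 44), Rational(1, 2)) = Mul(Rational(1, 22), Pow(59455, Rational(1, 2))))
Add(Function('b')(34, Function('v')(12)), Mul(-1, Function('B')(Z, 102))) = Add(Mul(Rational(1, 3), 34), Mul(-1, Mul(Rational(1, 22), Pow(59455, Rational(1, 2))))) = Add(Rational(34, 3), Mul(Rational(-1, 22), Pow(59455, Rational(1, 2))))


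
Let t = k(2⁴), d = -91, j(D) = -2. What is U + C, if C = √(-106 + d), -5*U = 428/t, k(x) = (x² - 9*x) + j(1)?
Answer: -214/275 + I*√197 ≈ -0.77818 + 14.036*I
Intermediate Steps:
k(x) = -2 + x² - 9*x (k(x) = (x² - 9*x) - 2 = -2 + x² - 9*x)
t = 110 (t = -2 + (2⁴)² - 9*2⁴ = -2 + 16² - 9*16 = -2 + 256 - 144 = 110)
U = -214/275 (U = -428/(5*110) = -⅕*214/55 = -214/275 ≈ -0.77818)
C = I*√197 (C = √(-106 - 91) = √(-197) = I*√197 ≈ 14.036*I)
U + C = -214/275 + I*√197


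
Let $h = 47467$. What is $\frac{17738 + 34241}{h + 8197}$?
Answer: $\frac{51979}{55664} \approx 0.9338$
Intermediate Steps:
$\frac{17738 + 34241}{h + 8197} = \frac{17738 + 34241}{47467 + 8197} = \frac{51979}{55664}$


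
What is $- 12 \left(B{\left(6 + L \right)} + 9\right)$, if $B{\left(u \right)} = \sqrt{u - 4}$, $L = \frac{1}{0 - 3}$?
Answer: $-108 - 4 \sqrt{15} \approx -123.49$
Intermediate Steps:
$L = - \frac{1}{3}$ ($L = \frac{1}{-3} = - \frac{1}{3} \approx -0.33333$)
$B{\left(u \right)} = \sqrt{-4 + u}$
$- 12 \left(B{\left(6 + L \right)} + 9\right) = - 12 \left(\sqrt{-4 + \left(6 - \frac{1}{3}\right)} + 9\right) = - 12 \left(\sqrt{-4 + \frac{17}{3}} + 9\right) = - 12 \left(\sqrt{\frac{5}{3}} + 9\right) = - 12 \left(\frac{\sqrt{15}}{3} + 9\right) = - 12 \left(9 + \frac{\sqrt{15}}{3}\right) = -108 - 4 \sqrt{15}$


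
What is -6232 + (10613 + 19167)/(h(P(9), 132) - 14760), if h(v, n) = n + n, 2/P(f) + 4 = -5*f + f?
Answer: -22592213/3624 ≈ -6234.1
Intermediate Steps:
P(f) = 2/(-4 - 4*f) (P(f) = 2/(-4 + (-5*f + f)) = 2/(-4 - 4*f))
h(v, n) = 2*n
-6232 + (10613 + 19167)/(h(P(9), 132) - 14760) = -6232 + (10613 + 19167)/(2*132 - 14760) = -6232 + 29780/(264 - 14760) = -6232 + 29780/(-14496) = -6232 + 29780*(-1/14496) = -6232 - 7445/3624 = -22592213/3624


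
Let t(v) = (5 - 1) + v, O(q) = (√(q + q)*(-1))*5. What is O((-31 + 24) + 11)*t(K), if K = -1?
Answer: -30*√2 ≈ -42.426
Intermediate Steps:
O(q) = -5*√2*√q (O(q) = (√(2*q)*(-1))*5 = ((√2*√q)*(-1))*5 = -√2*√q*5 = -5*√2*√q)
t(v) = 4 + v
O((-31 + 24) + 11)*t(K) = (-5*√2*√((-31 + 24) + 11))*(4 - 1) = -5*√2*√(-7 + 11)*3 = -5*√2*√4*3 = -5*√2*2*3 = -10*√2*3 = -30*√2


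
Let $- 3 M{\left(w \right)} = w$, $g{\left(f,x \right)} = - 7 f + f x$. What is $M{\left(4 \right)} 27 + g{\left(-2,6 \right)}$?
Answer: $-34$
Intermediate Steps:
$M{\left(w \right)} = - \frac{w}{3}$
$M{\left(4 \right)} 27 + g{\left(-2,6 \right)} = \left(- \frac{1}{3}\right) 4 \cdot 27 - 2 \left(-7 + 6\right) = \left(- \frac{4}{3}\right) 27 - -2 = -36 + 2 = -34$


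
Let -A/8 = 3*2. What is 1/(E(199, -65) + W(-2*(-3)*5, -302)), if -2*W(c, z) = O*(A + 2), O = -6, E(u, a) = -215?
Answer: -1/353 ≈ -0.0028329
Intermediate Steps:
A = -48 (A = -24*2 = -8*6 = -48)
W(c, z) = -138 (W(c, z) = -(-3)*(-48 + 2) = -(-3)*(-46) = -1/2*276 = -138)
1/(E(199, -65) + W(-2*(-3)*5, -302)) = 1/(-215 - 138) = 1/(-353) = -1/353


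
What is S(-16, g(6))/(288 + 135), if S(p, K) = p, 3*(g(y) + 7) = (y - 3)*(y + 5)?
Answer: -16/423 ≈ -0.037825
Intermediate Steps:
g(y) = -7 + (-3 + y)*(5 + y)/3 (g(y) = -7 + ((y - 3)*(y + 5))/3 = -7 + ((-3 + y)*(5 + y))/3 = -7 + (-3 + y)*(5 + y)/3)
S(-16, g(6))/(288 + 135) = -16/(288 + 135) = -16/423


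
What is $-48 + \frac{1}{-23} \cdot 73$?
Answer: $- \frac{1177}{23} \approx -51.174$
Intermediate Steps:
$-48 + \frac{1}{-23} \cdot 73 = -48 - \frac{73}{23} = - \frac{1177}{23}$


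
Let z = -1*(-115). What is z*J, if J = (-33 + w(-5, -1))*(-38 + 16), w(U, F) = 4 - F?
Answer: 70840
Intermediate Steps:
z = 115
J = 616 (J = (-33 + (4 - 1*(-1)))*(-38 + 16) = (-33 + (4 + 1))*(-22) = (-33 + 5)*(-22) = -28*(-22) = 616)
z*J = 115*616 = 70840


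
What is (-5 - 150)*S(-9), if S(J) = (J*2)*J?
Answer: -25110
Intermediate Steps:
S(J) = 2*J² (S(J) = (2*J)*J = 2*J²)
(-5 - 150)*S(-9) = (-5 - 150)*(2*(-9)²) = -310*81 = -155*162 = -25110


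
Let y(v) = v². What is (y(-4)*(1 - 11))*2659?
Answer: -425440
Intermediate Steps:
(y(-4)*(1 - 11))*2659 = ((-4)²*(1 - 11))*2659 = (16*(-10))*2659 = -160*2659 = -425440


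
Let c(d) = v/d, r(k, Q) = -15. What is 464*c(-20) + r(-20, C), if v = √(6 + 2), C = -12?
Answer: -15 - 232*√2/5 ≈ -80.620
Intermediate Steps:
v = 2*√2 (v = √8 = 2*√2 ≈ 2.8284)
c(d) = 2*√2/d (c(d) = (2*√2)/d = 2*√2/d)
464*c(-20) + r(-20, C) = 464*(2*√2/(-20)) - 15 = 464*(2*√2*(-1/20)) - 15 = 464*(-√2/10) - 15 = -232*√2/5 - 15 = -15 - 232*√2/5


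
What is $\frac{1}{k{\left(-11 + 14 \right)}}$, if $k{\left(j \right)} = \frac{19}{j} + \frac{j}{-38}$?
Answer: $\frac{114}{713} \approx 0.15989$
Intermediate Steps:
$k{\left(j \right)} = \frac{19}{j} - \frac{j}{38}$ ($k{\left(j \right)} = \frac{19}{j} + j \left(- \frac{1}{38}\right) = \frac{19}{j} - \frac{j}{38}$)
$\frac{1}{k{\left(-11 + 14 \right)}} = \frac{1}{\frac{19}{-11 + 14} - \frac{-11 + 14}{38}} = \frac{1}{\frac{19}{3} - \frac{3}{38}} = \frac{1}{\frac{713}{114}} = \frac{114}{713}$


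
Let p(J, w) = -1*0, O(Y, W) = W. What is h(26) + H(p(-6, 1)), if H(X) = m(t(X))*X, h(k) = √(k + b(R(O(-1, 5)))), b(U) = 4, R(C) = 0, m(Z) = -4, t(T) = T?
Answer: √30 ≈ 5.4772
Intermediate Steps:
p(J, w) = 0
h(k) = √(4 + k) (h(k) = √(k + 4) = √(4 + k))
H(X) = -4*X
h(26) + H(p(-6, 1)) = √(4 + 26) - 4*0 = √30 + 0 = √30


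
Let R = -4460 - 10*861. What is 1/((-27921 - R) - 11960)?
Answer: -1/26811 ≈ -3.7298e-5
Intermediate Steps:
R = -13070 (R = -4460 - 8610 = -13070)
1/((-27921 - R) - 11960) = 1/((-27921 - 1*(-13070)) - 11960) = 1/((-27921 + 13070) - 11960) = 1/(-14851 - 11960) = 1/(-26811) = -1/26811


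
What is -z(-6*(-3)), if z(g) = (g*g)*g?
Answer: -5832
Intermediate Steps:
z(g) = g³ (z(g) = g²*g = g³)
-z(-6*(-3)) = -(-6*(-3))³ = -1*18³ = -1*5832 = -5832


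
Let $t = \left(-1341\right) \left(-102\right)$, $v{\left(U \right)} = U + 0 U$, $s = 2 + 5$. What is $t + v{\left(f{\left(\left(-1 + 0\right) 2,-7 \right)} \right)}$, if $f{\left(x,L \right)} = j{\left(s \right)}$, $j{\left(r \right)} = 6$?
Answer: $136788$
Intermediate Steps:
$s = 7$
$f{\left(x,L \right)} = 6$
$v{\left(U \right)} = U$ ($v{\left(U \right)} = U + 0 = U$)
$t = 136782$
$t + v{\left(f{\left(\left(-1 + 0\right) 2,-7 \right)} \right)} = 136782 + 6 = 136788$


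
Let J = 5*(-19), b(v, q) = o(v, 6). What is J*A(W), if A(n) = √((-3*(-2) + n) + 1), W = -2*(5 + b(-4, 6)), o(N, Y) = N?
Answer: -95*√5 ≈ -212.43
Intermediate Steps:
b(v, q) = v
J = -95
W = -2 (W = -2*(5 - 4) = -2*1 = -2)
A(n) = √(7 + n) (A(n) = √((6 + n) + 1) = √(7 + n))
J*A(W) = -95*√(7 - 2) = -95*√5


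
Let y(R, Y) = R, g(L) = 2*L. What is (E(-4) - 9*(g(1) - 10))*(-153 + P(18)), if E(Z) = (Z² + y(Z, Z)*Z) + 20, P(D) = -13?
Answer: -20584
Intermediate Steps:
E(Z) = 20 + 2*Z² (E(Z) = (Z² + Z*Z) + 20 = (Z² + Z²) + 20 = 2*Z² + 20 = 20 + 2*Z²)
(E(-4) - 9*(g(1) - 10))*(-153 + P(18)) = ((20 + 2*(-4)²) - 9*(2*1 - 10))*(-153 - 13) = ((20 + 2*16) - 9*(2 - 10))*(-166) = ((20 + 32) - 9*(-8))*(-166) = (52 + 72)*(-166) = 124*(-166) = -20584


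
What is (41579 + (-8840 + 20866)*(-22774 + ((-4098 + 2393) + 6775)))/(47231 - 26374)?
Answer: -212866725/20857 ≈ -10206.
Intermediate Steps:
(41579 + (-8840 + 20866)*(-22774 + ((-4098 + 2393) + 6775)))/(47231 - 26374) = (41579 + 12026*(-22774 + (-1705 + 6775)))/20857 = (41579 + 12026*(-22774 + 5070))*(1/20857) = (41579 + 12026*(-17704))*(1/20857) = (41579 - 212908304)*(1/20857) = -212866725*1/20857 = -212866725/20857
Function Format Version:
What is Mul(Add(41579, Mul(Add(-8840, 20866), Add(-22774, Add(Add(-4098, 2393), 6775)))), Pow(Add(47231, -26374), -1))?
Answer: Rational(-212866725, 20857) ≈ -10206.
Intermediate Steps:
Mul(Add(41579, Mul(Add(-8840, 20866), Add(-22774, Add(Add(-4098, 2393), 6775)))), Pow(Add(47231, -26374), -1)) = Mul(Add(41579, Mul(12026, Add(-22774, Add(-1705, 6775)))), Pow(20857, -1)) = Mul(Add(41579, Mul(12026, Add(-22774, 5070))), Rational(1, 20857)) = Mul(Add(41579, Mul(12026, -17704)), Rational(1, 20857)) = Mul(Add(41579, -212908304), Rational(1, 20857)) = Mul(-212866725, Rational(1, 20857)) = Rational(-212866725, 20857)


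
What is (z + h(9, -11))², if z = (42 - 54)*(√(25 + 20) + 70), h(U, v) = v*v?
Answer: 523441 + 51768*√5 ≈ 6.3920e+5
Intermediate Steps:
h(U, v) = v²
z = -840 - 36*√5 (z = -12*(√45 + 70) = -12*(3*√5 + 70) = -12*(70 + 3*√5) = -840 - 36*√5 ≈ -920.50)
(z + h(9, -11))² = ((-840 - 36*√5) + (-11)²)² = ((-840 - 36*√5) + 121)² = (-719 - 36*√5)²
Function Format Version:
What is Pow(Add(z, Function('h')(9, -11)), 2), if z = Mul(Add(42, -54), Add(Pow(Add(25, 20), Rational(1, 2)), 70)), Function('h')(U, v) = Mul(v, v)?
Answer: Add(523441, Mul(51768, Pow(5, Rational(1, 2)))) ≈ 6.3920e+5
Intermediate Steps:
Function('h')(U, v) = Pow(v, 2)
z = Add(-840, Mul(-36, Pow(5, Rational(1, 2)))) (z = Mul(-12, Add(Pow(45, Rational(1, 2)), 70)) = Mul(-12, Add(Mul(3, Pow(5, Rational(1, 2))), 70)) = Mul(-12, Add(70, Mul(3, Pow(5, Rational(1, 2))))) = Add(-840, Mul(-36, Pow(5, Rational(1, 2)))) ≈ -920.50)
Pow(Add(z, Function('h')(9, -11)), 2) = Pow(Add(Add(-840, Mul(-36, Pow(5, Rational(1, 2)))), Pow(-11, 2)), 2) = Pow(Add(Add(-840, Mul(-36, Pow(5, Rational(1, 2)))), 121), 2) = Pow(Add(-719, Mul(-36, Pow(5, Rational(1, 2)))), 2)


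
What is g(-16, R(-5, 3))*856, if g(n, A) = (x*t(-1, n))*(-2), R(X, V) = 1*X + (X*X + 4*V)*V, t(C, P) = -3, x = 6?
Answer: 30816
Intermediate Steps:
R(X, V) = X + V*(X² + 4*V) (R(X, V) = X + (X² + 4*V)*V = X + V*(X² + 4*V))
g(n, A) = 36 (g(n, A) = (6*(-3))*(-2) = -18*(-2) = 36)
g(-16, R(-5, 3))*856 = 36*856 = 30816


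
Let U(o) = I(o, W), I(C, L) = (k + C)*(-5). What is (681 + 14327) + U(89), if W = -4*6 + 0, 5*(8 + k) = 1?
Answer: 14602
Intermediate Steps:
k = -39/5 (k = -8 + (1/5)*1 = -8 + 1/5 = -39/5 ≈ -7.8000)
W = -24 (W = -24 + 0 = -24)
I(C, L) = 39 - 5*C (I(C, L) = (-39/5 + C)*(-5) = 39 - 5*C)
U(o) = 39 - 5*o
(681 + 14327) + U(89) = (681 + 14327) + (39 - 5*89) = 15008 + (39 - 445) = 15008 - 406 = 14602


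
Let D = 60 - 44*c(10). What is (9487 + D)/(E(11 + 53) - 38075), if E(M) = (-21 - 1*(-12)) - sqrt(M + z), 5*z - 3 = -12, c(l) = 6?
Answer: -1767668860/7251954969 + 9283*sqrt(1555)/7251954969 ≈ -0.24370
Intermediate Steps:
z = -9/5 (z = 3/5 + (1/5)*(-12) = 3/5 - 12/5 = -9/5 ≈ -1.8000)
E(M) = -9 - sqrt(-9/5 + M) (E(M) = (-21 - 1*(-12)) - sqrt(M - 9/5) = (-21 + 12) - sqrt(-9/5 + M) = -9 - sqrt(-9/5 + M))
D = -204 (D = 60 - 44*6 = 60 - 264 = -204)
(9487 + D)/(E(11 + 53) - 38075) = (9487 - 204)/((-9 - sqrt(-45 + 25*(11 + 53))/5) - 38075) = 9283/((-9 - sqrt(-45 + 25*64)/5) - 38075) = 9283/((-9 - sqrt(-45 + 1600)/5) - 38075) = 9283/((-9 - sqrt(1555)/5) - 38075) = 9283/(-38084 - sqrt(1555)/5)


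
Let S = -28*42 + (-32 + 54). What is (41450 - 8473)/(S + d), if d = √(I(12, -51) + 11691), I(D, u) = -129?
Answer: -19027729/660077 - 32977*√11562/1320154 ≈ -31.513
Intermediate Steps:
S = -1154 (S = -1176 + 22 = -1154)
d = √11562 (d = √(-129 + 11691) = √11562 ≈ 107.53)
(41450 - 8473)/(S + d) = (41450 - 8473)/(-1154 + √11562) = 32977/(-1154 + √11562)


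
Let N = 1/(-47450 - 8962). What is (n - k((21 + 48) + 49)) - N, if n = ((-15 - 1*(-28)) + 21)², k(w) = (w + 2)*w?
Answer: -733581647/56412 ≈ -13004.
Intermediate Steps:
k(w) = w*(2 + w) (k(w) = (2 + w)*w = w*(2 + w))
n = 1156 (n = ((-15 + 28) + 21)² = (13 + 21)² = 34² = 1156)
N = -1/56412 (N = 1/(-56412) = -1/56412 ≈ -1.7727e-5)
(n - k((21 + 48) + 49)) - N = (1156 - ((21 + 48) + 49)*(2 + ((21 + 48) + 49))) - 1*(-1/56412) = (1156 - (69 + 49)*(2 + (69 + 49))) + 1/56412 = (1156 - 118*(2 + 118)) + 1/56412 = (1156 - 118*120) + 1/56412 = (1156 - 1*14160) + 1/56412 = (1156 - 14160) + 1/56412 = -13004 + 1/56412 = -733581647/56412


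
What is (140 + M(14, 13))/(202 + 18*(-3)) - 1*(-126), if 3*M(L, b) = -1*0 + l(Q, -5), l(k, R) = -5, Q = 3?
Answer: 56359/444 ≈ 126.93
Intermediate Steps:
M(L, b) = -5/3 (M(L, b) = (-1*0 - 5)/3 = (0 - 5)/3 = (⅓)*(-5) = -5/3)
(140 + M(14, 13))/(202 + 18*(-3)) - 1*(-126) = (140 - 5/3)/(202 + 18*(-3)) - 1*(-126) = 415/(3*(202 - 54)) + 126 = (415/3)/148 + 126 = (415/3)*(1/148) + 126 = 415/444 + 126 = 56359/444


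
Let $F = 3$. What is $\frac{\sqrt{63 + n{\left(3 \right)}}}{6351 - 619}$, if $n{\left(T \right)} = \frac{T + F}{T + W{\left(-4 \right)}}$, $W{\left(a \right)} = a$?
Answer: $\frac{\sqrt{57}}{5732} \approx 0.0013171$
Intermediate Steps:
$n{\left(T \right)} = \frac{3 + T}{-4 + T}$ ($n{\left(T \right)} = \frac{T + 3}{T - 4} = \frac{3 + T}{-4 + T}$)
$\frac{\sqrt{63 + n{\left(3 \right)}}}{6351 - 619} = \frac{\sqrt{63 + \frac{3 + 3}{-4 + 3}}}{6351 - 619} = \frac{\sqrt{63 + \frac{1}{-1} \cdot 6}}{5732} = \sqrt{63 - 6} \cdot \frac{1}{5732} = \sqrt{57} \cdot \frac{1}{5732} = \frac{\sqrt{57}}{5732}$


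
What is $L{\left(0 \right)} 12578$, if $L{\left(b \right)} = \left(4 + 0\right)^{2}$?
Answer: $201248$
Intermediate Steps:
$L{\left(b \right)} = 16$ ($L{\left(b \right)} = 4^{2} = 16$)
$L{\left(0 \right)} 12578 = 16 \cdot 12578 = 201248$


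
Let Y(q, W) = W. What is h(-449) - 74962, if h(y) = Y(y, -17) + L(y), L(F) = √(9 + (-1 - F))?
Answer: -74979 + √457 ≈ -74958.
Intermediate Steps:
L(F) = √(8 - F)
h(y) = -17 + √(8 - y)
h(-449) - 74962 = (-17 + √(8 - 1*(-449))) - 74962 = (-17 + √(8 + 449)) - 74962 = (-17 + √457) - 74962 = -74979 + √457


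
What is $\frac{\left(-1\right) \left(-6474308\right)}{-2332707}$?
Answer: $- \frac{6474308}{2332707} \approx -2.7754$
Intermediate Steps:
$\frac{\left(-1\right) \left(-6474308\right)}{-2332707} = 6474308 \left(- \frac{1}{2332707}\right) = - \frac{6474308}{2332707}$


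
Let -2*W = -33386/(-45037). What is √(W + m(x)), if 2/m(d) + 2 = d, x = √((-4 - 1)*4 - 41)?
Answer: √(-16693/45037 + 2/(-2 + I*√61)) ≈ 0.17652 - 0.6807*I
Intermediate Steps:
x = I*√61 (x = √(-5*4 - 41) = √(-20 - 41) = √(-61) = I*√61 ≈ 7.8102*I)
m(d) = 2/(-2 + d)
W = -16693/45037 (W = -(-16693)/(-45037) = -(-16693)*(-1)/45037 = -½*33386/45037 = -16693/45037 ≈ -0.37065)
√(W + m(x)) = √(-16693/45037 + 2/(-2 + I*√61))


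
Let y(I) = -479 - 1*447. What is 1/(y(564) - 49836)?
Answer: -1/50762 ≈ -1.9700e-5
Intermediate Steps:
y(I) = -926 (y(I) = -479 - 447 = -926)
1/(y(564) - 49836) = 1/(-926 - 49836) = 1/(-50762) = -1/50762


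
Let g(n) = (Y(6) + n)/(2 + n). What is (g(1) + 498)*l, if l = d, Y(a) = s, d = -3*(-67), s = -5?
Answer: 99830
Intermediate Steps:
d = 201
Y(a) = -5
g(n) = (-5 + n)/(2 + n)
l = 201
(g(1) + 498)*l = ((-5 + 1)/(2 + 1) + 498)*201 = (-4/3 + 498)*201 = (1490/3)*201 = 99830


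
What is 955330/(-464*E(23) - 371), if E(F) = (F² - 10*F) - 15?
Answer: -955330/132147 ≈ -7.2293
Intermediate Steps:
E(F) = -15 + F² - 10*F
955330/(-464*E(23) - 371) = 955330/(-464*(-15 + 23² - 10*23) - 371) = 955330/(-464*(-15 + 529 - 230) - 371) = 955330/(-464*284 - 371) = 955330/(-131776 - 371) = 955330/(-132147) = 955330*(-1/132147) = -955330/132147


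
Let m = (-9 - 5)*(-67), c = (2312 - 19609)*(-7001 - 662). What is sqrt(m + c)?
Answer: sqrt(132547849) ≈ 11513.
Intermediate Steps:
c = 132546911 (c = -17297*(-7663) = 132546911)
m = 938 (m = -14*(-67) = 938)
sqrt(m + c) = sqrt(938 + 132546911) = sqrt(132547849)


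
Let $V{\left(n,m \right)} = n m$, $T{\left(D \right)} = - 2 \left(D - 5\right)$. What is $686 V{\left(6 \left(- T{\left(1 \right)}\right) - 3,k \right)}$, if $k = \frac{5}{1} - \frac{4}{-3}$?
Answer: $-221578$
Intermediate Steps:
$T{\left(D \right)} = 10 - 2 D$ ($T{\left(D \right)} = - 2 \left(-5 + D\right) = 10 - 2 D$)
$k = \frac{19}{3}$ ($k = 5 \cdot 1 - - \frac{4}{3} = 5 + \frac{4}{3} = \frac{19}{3} \approx 6.3333$)
$V{\left(n,m \right)} = m n$
$686 V{\left(6 \left(- T{\left(1 \right)}\right) - 3,k \right)} = 686 \frac{19 \left(6 \left(- (10 - 2)\right) - 3\right)}{3} = 686 \frac{19 \left(6 \left(\left(-1\right) 8\right) - 3\right)}{3} = 686 \frac{19 \left(6 \left(-8\right) - 3\right)}{3} = 686 \frac{19 \left(-48 - 3\right)}{3} = 686 \cdot \frac{19}{3} \left(-51\right) = 686 \left(-323\right) = -221578$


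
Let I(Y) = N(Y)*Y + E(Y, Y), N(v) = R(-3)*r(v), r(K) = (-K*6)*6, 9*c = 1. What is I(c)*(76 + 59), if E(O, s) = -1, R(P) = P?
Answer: 45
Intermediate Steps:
c = 1/9 (c = (1/9)*1 = 1/9 ≈ 0.11111)
r(K) = -36*K (r(K) = -6*K*6 = -36*K)
N(v) = 108*v (N(v) = -(-108)*v = 108*v)
I(Y) = -1 + 108*Y**2 (I(Y) = (108*Y)*Y - 1 = 108*Y**2 - 1 = -1 + 108*Y**2)
I(c)*(76 + 59) = (-1 + 108*(1/9)**2)*(76 + 59) = (-1 + 108*(1/81))*135 = (-1 + 4/3)*135 = (1/3)*135 = 45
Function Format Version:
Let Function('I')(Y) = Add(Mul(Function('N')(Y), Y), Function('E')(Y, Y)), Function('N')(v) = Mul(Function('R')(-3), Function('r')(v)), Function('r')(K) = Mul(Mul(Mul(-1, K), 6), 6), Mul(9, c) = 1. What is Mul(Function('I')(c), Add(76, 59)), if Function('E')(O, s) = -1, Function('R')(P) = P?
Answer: 45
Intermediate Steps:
c = Rational(1, 9) (c = Mul(Rational(1, 9), 1) = Rational(1, 9) ≈ 0.11111)
Function('r')(K) = Mul(-36, K) (Function('r')(K) = Mul(Mul(-6, K), 6) = Mul(-36, K))
Function('N')(v) = Mul(108, v) (Function('N')(v) = Mul(-3, Mul(-36, v)) = Mul(108, v))
Function('I')(Y) = Add(-1, Mul(108, Pow(Y, 2))) (Function('I')(Y) = Add(Mul(Mul(108, Y), Y), -1) = Add(Mul(108, Pow(Y, 2)), -1) = Add(-1, Mul(108, Pow(Y, 2))))
Mul(Function('I')(c), Add(76, 59)) = Mul(Add(-1, Mul(108, Pow(Rational(1, 9), 2))), Add(76, 59)) = Mul(Add(-1, Mul(108, Rational(1, 81))), 135) = Mul(Add(-1, Rational(4, 3)), 135) = Mul(Rational(1, 3), 135) = 45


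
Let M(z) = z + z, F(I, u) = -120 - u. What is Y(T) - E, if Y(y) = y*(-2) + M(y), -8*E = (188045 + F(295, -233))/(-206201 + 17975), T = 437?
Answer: -94079/752904 ≈ -0.12495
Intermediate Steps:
M(z) = 2*z
E = 94079/752904 (E = -(188045 + (-120 - 1*(-233)))/(8*(-206201 + 17975)) = -(188045 + (-120 + 233))/(8*(-188226)) = -(188045 + 113)*(-1)/(8*188226) = -94079*(-1)/(4*188226) = -⅛*(-94079/94113) = 94079/752904 ≈ 0.12495)
Y(y) = 0 (Y(y) = y*(-2) + 2*y = -2*y + 2*y = 0)
Y(T) - E = 0 - 1*94079/752904 = 0 - 94079/752904 = -94079/752904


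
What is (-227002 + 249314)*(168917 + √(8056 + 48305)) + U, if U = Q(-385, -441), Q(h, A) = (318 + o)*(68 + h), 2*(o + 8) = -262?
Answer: 3768819361 + 22312*√56361 ≈ 3.7741e+9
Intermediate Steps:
o = -139 (o = -8 + (½)*(-262) = -8 - 131 = -139)
Q(h, A) = 12172 + 179*h (Q(h, A) = (318 - 139)*(68 + h) = 179*(68 + h) = 12172 + 179*h)
U = -56743 (U = 12172 + 179*(-385) = 12172 - 68915 = -56743)
(-227002 + 249314)*(168917 + √(8056 + 48305)) + U = (-227002 + 249314)*(168917 + √(8056 + 48305)) - 56743 = 22312*(168917 + √56361) - 56743 = (3768876104 + 22312*√56361) - 56743 = 3768819361 + 22312*√56361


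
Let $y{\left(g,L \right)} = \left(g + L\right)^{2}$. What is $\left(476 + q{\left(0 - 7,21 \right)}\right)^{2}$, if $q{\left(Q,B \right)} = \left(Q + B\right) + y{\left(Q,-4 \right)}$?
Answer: $373321$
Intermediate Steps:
$y{\left(g,L \right)} = \left(L + g\right)^{2}$
$q{\left(Q,B \right)} = B + Q + \left(-4 + Q\right)^{2}$ ($q{\left(Q,B \right)} = \left(Q + B\right) + \left(-4 + Q\right)^{2} = \left(B + Q\right) + \left(-4 + Q\right)^{2} = B + Q + \left(-4 + Q\right)^{2}$)
$\left(476 + q{\left(0 - 7,21 \right)}\right)^{2} = \left(476 + \left(21 + \left(0 - 7\right) + \left(-4 + \left(0 - 7\right)\right)^{2}\right)\right)^{2} = \left(476 + \left(21 - 7 + \left(-4 - 7\right)^{2}\right)\right)^{2} = \left(476 + \left(21 - 7 + \left(-11\right)^{2}\right)\right)^{2} = \left(476 + \left(21 - 7 + 121\right)\right)^{2} = \left(476 + 135\right)^{2} = 611^{2} = 373321$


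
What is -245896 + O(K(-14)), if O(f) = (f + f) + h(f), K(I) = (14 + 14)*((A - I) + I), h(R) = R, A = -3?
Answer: -246148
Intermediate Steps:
K(I) = -84 (K(I) = (14 + 14)*((-3 - I) + I) = 28*(-3) = -84)
O(f) = 3*f (O(f) = (f + f) + f = 2*f + f = 3*f)
-245896 + O(K(-14)) = -245896 + 3*(-84) = -245896 - 252 = -246148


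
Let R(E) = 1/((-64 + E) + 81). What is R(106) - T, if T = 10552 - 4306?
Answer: -768257/123 ≈ -6246.0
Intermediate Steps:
T = 6246
R(E) = 1/(17 + E)
R(106) - T = 1/(17 + 106) - 1*6246 = 1/123 - 6246 = -768257/123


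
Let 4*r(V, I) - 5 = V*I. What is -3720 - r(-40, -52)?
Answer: -16965/4 ≈ -4241.3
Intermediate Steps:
r(V, I) = 5/4 + I*V/4 (r(V, I) = 5/4 + (V*I)/4 = 5/4 + (I*V)/4 = 5/4 + I*V/4)
-3720 - r(-40, -52) = -3720 - (5/4 + (¼)*(-52)*(-40)) = -3720 - (5/4 + 520) = -3720 - 1*2085/4 = -3720 - 2085/4 = -16965/4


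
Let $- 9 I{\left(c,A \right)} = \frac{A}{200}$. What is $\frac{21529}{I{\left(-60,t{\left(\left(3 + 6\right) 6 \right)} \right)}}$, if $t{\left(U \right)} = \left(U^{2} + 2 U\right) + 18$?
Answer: $- \frac{2152900}{169} \approx -12739.0$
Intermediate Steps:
$t{\left(U \right)} = 18 + U^{2} + 2 U$
$I{\left(c,A \right)} = - \frac{A}{1800}$ ($I{\left(c,A \right)} = - \frac{A \frac{1}{200}}{9} = - \frac{\frac{1}{200} A}{9} = - \frac{A}{1800}$)
$\frac{21529}{I{\left(-60,t{\left(\left(3 + 6\right) 6 \right)} \right)}} = \frac{21529}{\left(- \frac{1}{1800}\right) \left(18 + \left(\left(3 + 6\right) 6\right)^{2} + 2 \left(3 + 6\right) 6\right)} = \frac{21529}{\left(- \frac{1}{1800}\right) \left(18 + \left(9 \cdot 6\right)^{2} + 2 \cdot 9 \cdot 6\right)} = \frac{21529}{\left(- \frac{1}{1800}\right) \left(18 + 54^{2} + 2 \cdot 54\right)} = \frac{21529}{\left(- \frac{1}{1800}\right) \left(18 + 2916 + 108\right)} = \frac{21529}{\left(- \frac{1}{1800}\right) 3042} = \frac{21529}{- \frac{169}{100}} = 21529 \left(- \frac{100}{169}\right) = - \frac{2152900}{169}$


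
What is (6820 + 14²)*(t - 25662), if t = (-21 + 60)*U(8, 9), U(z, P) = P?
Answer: -177581976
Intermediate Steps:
t = 351 (t = (-21 + 60)*9 = 39*9 = 351)
(6820 + 14²)*(t - 25662) = (6820 + 14²)*(351 - 25662) = (6820 + 196)*(-25311) = 7016*(-25311) = -177581976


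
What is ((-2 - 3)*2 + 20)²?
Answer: 100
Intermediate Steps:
((-2 - 3)*2 + 20)² = (-5*2 + 20)² = (-10 + 20)² = 10² = 100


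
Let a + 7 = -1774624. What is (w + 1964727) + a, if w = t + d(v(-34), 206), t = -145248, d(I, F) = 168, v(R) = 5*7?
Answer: 45016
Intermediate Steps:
a = -1774631 (a = -7 - 1774624 = -1774631)
v(R) = 35
w = -145080 (w = -145248 + 168 = -145080)
(w + 1964727) + a = (-145080 + 1964727) - 1774631 = 1819647 - 1774631 = 45016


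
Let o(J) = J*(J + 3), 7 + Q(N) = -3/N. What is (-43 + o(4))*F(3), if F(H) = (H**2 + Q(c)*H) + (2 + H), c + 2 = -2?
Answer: 285/4 ≈ 71.250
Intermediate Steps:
c = -4 (c = -2 - 2 = -4)
Q(N) = -7 - 3/N
o(J) = J*(3 + J)
F(H) = 2 + H**2 - 21*H/4 (F(H) = (H**2 + (-7 - 3/(-4))*H) + (2 + H) = (H**2 + (-7 - 3*(-1/4))*H) + (2 + H) = (H**2 + (-7 + 3/4)*H) + (2 + H) = (H**2 - 25*H/4) + (2 + H) = 2 + H**2 - 21*H/4)
(-43 + o(4))*F(3) = (-43 + 4*(3 + 4))*(2 + 3**2 - 21/4*3) = (-43 + 4*7)*(2 + 9 - 63/4) = (-43 + 28)*(-19/4) = -15*(-19/4) = 285/4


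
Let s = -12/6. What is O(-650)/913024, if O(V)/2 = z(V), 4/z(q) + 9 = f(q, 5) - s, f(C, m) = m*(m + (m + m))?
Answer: 1/7760704 ≈ 1.2885e-7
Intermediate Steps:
f(C, m) = 3*m**2 (f(C, m) = m*(m + 2*m) = m*(3*m) = 3*m**2)
s = -2 (s = -12*1/6 = -2)
z(q) = 1/17 (z(q) = 4/(-9 + (3*5**2 - 1*(-2))) = 4/(-9 + (3*25 + 2)) = 4/(-9 + (75 + 2)) = 4/(-9 + 77) = 4/68 = 4*(1/68) = 1/17)
O(V) = 2/17 (O(V) = 2*(1/17) = 2/17)
O(-650)/913024 = (2/17)/913024 = (2/17)*(1/913024) = 1/7760704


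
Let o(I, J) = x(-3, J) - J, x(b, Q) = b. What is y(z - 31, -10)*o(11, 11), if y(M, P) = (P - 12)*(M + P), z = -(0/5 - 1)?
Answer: -12320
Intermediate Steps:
z = 1 (z = -(0*(⅕) - 1) = -(0 - 1) = -1*(-1) = 1)
o(I, J) = -3 - J
y(M, P) = (-12 + P)*(M + P)
y(z - 31, -10)*o(11, 11) = ((-10)² - 12*(1 - 31) - 12*(-10) + (1 - 31)*(-10))*(-3 - 1*11) = (100 - 12*(-30) + 120 - 30*(-10))*(-3 - 11) = (100 + 360 + 120 + 300)*(-14) = 880*(-14) = -12320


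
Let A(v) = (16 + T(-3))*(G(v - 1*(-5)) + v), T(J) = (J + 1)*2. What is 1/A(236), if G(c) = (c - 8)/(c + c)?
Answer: 241/683910 ≈ 0.00035239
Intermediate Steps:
T(J) = 2 + 2*J (T(J) = (1 + J)*2 = 2 + 2*J)
G(c) = (-8 + c)/(2*c) (G(c) = (-8 + c)/((2*c)) = (-8 + c)*(1/(2*c)) = (-8 + c)/(2*c))
A(v) = 12*v + 6*(-3 + v)/(5 + v) (A(v) = (16 + (2 + 2*(-3)))*((-8 + (v - 1*(-5)))/(2*(v - 1*(-5))) + v) = (16 + (2 - 6))*((-8 + (v + 5))/(2*(v + 5)) + v) = (16 - 4)*((-8 + (5 + v))/(2*(5 + v)) + v) = 12*((-3 + v)/(2*(5 + v)) + v) = 12*(v + (-3 + v)/(2*(5 + v))) = 12*v + 6*(-3 + v)/(5 + v))
1/A(236) = 1/(6*(-3 + 2*236² + 11*236)/(5 + 236)) = 1/(6*(-3 + 2*55696 + 2596)/241) = 1/(6*(1/241)*(-3 + 111392 + 2596)) = 1/(6*(1/241)*113985) = 1/(683910/241) = 241/683910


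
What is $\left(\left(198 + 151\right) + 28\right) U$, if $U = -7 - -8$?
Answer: $377$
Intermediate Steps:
$U = 1$ ($U = -7 + 8 = 1$)
$\left(\left(198 + 151\right) + 28\right) U = \left(\left(198 + 151\right) + 28\right) 1 = \left(349 + 28\right) 1 = 377 \cdot 1 = 377$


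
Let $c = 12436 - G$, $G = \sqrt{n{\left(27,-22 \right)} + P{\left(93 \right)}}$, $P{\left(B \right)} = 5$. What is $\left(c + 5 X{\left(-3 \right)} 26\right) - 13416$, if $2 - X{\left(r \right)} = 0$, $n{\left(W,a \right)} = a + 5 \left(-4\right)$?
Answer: $-720 - i \sqrt{37} \approx -720.0 - 6.0828 i$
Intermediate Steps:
$n{\left(W,a \right)} = -20 + a$ ($n{\left(W,a \right)} = a - 20 = -20 + a$)
$X{\left(r \right)} = 2$ ($X{\left(r \right)} = 2 - 0 = 2 + 0 = 2$)
$G = i \sqrt{37}$ ($G = \sqrt{\left(-20 - 22\right) + 5} = \sqrt{-42 + 5} = \sqrt{-37} = i \sqrt{37} \approx 6.0828 i$)
$c = 12436 - i \sqrt{37} \approx 12436.0 - 6.0828 i$
$\left(c + 5 X{\left(-3 \right)} 26\right) - 13416 = \left(\left(12436 - i \sqrt{37}\right) + 5 \cdot 2 \cdot 26\right) - 13416 = \left(\left(12436 - i \sqrt{37}\right) + 10 \cdot 26\right) - 13416 = \left(\left(12436 - i \sqrt{37}\right) + 260\right) - 13416 = \left(12696 - i \sqrt{37}\right) - 13416 = -720 - i \sqrt{37}$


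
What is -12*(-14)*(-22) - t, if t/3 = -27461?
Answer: 78687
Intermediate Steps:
t = -82383 (t = 3*(-27461) = -82383)
-12*(-14)*(-22) - t = -12*(-14)*(-22) - 1*(-82383) = 168*(-22) + 82383 = -3696 + 82383 = 78687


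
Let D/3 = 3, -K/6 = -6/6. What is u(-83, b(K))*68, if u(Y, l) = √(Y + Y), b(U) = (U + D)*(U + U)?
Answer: 68*I*√166 ≈ 876.12*I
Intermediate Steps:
K = 6 (K = -(-36)/6 = -6*(-1) = 6)
D = 9 (D = 3*3 = 9)
b(U) = 2*U*(9 + U) (b(U) = (U + 9)*(U + U) = (9 + U)*(2*U) = 2*U*(9 + U))
u(Y, l) = √2*√Y (u(Y, l) = √(2*Y) = √2*√Y)
u(-83, b(K))*68 = (√2*√(-83))*68 = (√2*(I*√83))*68 = (I*√166)*68 = 68*I*√166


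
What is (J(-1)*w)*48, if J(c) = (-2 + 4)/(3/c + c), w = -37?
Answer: 888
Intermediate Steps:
J(c) = 2/(c + 3/c)
(J(-1)*w)*48 = ((2*(-1)/(3 + (-1)**2))*(-37))*48 = ((2*(-1)/(3 + 1))*(-37))*48 = ((2*(-1)/4)*(-37))*48 = ((2*(-1)*(1/4))*(-37))*48 = -1/2*(-37)*48 = (37/2)*48 = 888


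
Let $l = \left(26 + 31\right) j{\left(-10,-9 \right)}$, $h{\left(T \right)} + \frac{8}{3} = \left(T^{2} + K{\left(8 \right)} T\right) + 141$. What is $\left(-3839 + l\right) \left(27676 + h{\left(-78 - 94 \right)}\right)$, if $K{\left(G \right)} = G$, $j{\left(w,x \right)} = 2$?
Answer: $- \frac{626049575}{3} \approx -2.0868 \cdot 10^{8}$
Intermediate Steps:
$h{\left(T \right)} = \frac{415}{3} + T^{2} + 8 T$ ($h{\left(T \right)} = - \frac{8}{3} + \left(\left(T^{2} + 8 T\right) + 141\right) = - \frac{8}{3} + \left(141 + T^{2} + 8 T\right) = \frac{415}{3} + T^{2} + 8 T$)
$l = 114$ ($l = \left(26 + 31\right) 2 = 57 \cdot 2 = 114$)
$\left(-3839 + l\right) \left(27676 + h{\left(-78 - 94 \right)}\right) = \left(-3839 + 114\right) \left(27676 + \left(\frac{415}{3} + \left(-78 - 94\right)^{2} + 8 \left(-78 - 94\right)\right)\right) = - 3725 \left(27676 + \left(\frac{415}{3} + \left(-172\right)^{2} + 8 \left(-172\right)\right)\right) = - 3725 \left(27676 + \left(\frac{415}{3} + 29584 - 1376\right)\right) = - 3725 \left(27676 + \frac{85039}{3}\right) = \left(-3725\right) \frac{168067}{3} = - \frac{626049575}{3}$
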